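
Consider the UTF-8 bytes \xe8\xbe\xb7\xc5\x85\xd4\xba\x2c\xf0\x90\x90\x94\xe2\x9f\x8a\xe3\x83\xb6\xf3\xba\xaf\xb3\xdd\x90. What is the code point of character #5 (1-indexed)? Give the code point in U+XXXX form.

U+10414

Offset 0: leading byte 0xE8 = 11101000 → 3-byte char #1 = E8 BE B7.
Offset 3: leading byte 0xC5 = 11000101 → 2-byte char #2 = C5 85.
Offset 5: leading byte 0xD4 = 11010100 → 2-byte char #3 = D4 BA.
Offset 7: leading byte 0x2C = 00101100 → 1-byte char #4 = 2C.
Offset 8: leading byte 0xF0 = 11110000 → 4-byte char #5 = F0 90 90 94.
Leading byte 0xF0 = 11110000 matches 11110xxx → 4-byte sequence.
Byte 1: 0xF0 = 11110000, payload 000 (3 bits).
Byte 2: 0x90 = 10010000 (10xxxxxx ✓), payload 010000.
Byte 3: 0x90 = 10010000 (10xxxxxx ✓), payload 010000.
Byte 4: 0x94 = 10010100 (10xxxxxx ✓), payload 010100.
Concatenate: 000010000010000010100 = 0x10414 (21 bits → U+10414).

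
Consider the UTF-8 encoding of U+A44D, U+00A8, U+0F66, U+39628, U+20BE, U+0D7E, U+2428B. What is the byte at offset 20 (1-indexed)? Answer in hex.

1-indexed offset 20 is 0-indexed offset 19.
U+A44D → 3-byte form EA 91 8D at offsets 0–2.
U+00A8 → 2-byte form C2 A8 at offsets 3–4.
U+0F66 → 3-byte form E0 BD A6 at offsets 5–7.
U+39628 → 4-byte form F0 B9 98 A8 at offsets 8–11.
U+20BE → 3-byte form E2 82 BE at offsets 12–14.
U+0D7E → 3-byte form E0 B5 BE at offsets 15–17.
U+2428B → 4-byte form F0 A4 8A 8B at offsets 18–21.
Offset 19 falls in char 7's range; it's byte 2 of F0 A4 8A 8B = 0xA4.

0xA4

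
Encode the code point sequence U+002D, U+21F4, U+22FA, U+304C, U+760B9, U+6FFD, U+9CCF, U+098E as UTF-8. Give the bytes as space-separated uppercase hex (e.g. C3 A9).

2D E2 87 B4 E2 8B BA E3 81 8C F1 B6 82 B9 E6 BF BD E9 B3 8F E0 A6 8E

U+002D: 1-byte form → 2D.
U+21F4: 3-byte form → E2 87 B4.
U+22FA: 3-byte form → E2 8B BA.
U+304C: 3-byte form → E3 81 8C.
U+760B9: 4-byte form → F1 B6 82 B9.
U+6FFD: 3-byte form → E6 BF BD.
U+9CCF: 3-byte form → E9 B3 8F.
U+098E: 3-byte form → E0 A6 8E.
Concatenated (23 bytes): 2D E2 87 B4 E2 8B BA E3 81 8C F1 B6 82 B9 E6 BF BD E9 B3 8F E0 A6 8E.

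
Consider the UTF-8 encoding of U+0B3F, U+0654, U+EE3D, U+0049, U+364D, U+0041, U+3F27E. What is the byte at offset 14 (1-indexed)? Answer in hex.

0xF0

1-indexed offset 14 is 0-indexed offset 13.
U+0B3F → 3-byte form E0 AC BF at offsets 0–2.
U+0654 → 2-byte form D9 94 at offsets 3–4.
U+EE3D → 3-byte form EE B8 BD at offsets 5–7.
U+0049 → 1-byte form 49 at offsets 8–8.
U+364D → 3-byte form E3 99 8D at offsets 9–11.
U+0041 → 1-byte form 41 at offsets 12–12.
U+3F27E → 4-byte form F0 BF 89 BE at offsets 13–16.
Offset 13 falls in char 7's range; it's byte 1 of F0 BF 89 BE = 0xF0.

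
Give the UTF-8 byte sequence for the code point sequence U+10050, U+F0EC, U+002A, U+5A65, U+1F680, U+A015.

F0 90 81 90 EF 83 AC 2A E5 A9 A5 F0 9F 9A 80 EA 80 95

U+10050: 4-byte form → F0 90 81 90.
U+F0EC: 3-byte form → EF 83 AC.
U+002A: 1-byte form → 2A.
U+5A65: 3-byte form → E5 A9 A5.
U+1F680: 4-byte form → F0 9F 9A 80.
U+A015: 3-byte form → EA 80 95.
Concatenated (18 bytes): F0 90 81 90 EF 83 AC 2A E5 A9 A5 F0 9F 9A 80 EA 80 95.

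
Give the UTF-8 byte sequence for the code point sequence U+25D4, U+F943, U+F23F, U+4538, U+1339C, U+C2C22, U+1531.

E2 97 94 EF A5 83 EF 88 BF E4 94 B8 F0 93 8E 9C F3 82 B0 A2 E1 94 B1

U+25D4: 3-byte form → E2 97 94.
U+F943: 3-byte form → EF A5 83.
U+F23F: 3-byte form → EF 88 BF.
U+4538: 3-byte form → E4 94 B8.
U+1339C: 4-byte form → F0 93 8E 9C.
U+C2C22: 4-byte form → F3 82 B0 A2.
U+1531: 3-byte form → E1 94 B1.
Concatenated (23 bytes): E2 97 94 EF A5 83 EF 88 BF E4 94 B8 F0 93 8E 9C F3 82 B0 A2 E1 94 B1.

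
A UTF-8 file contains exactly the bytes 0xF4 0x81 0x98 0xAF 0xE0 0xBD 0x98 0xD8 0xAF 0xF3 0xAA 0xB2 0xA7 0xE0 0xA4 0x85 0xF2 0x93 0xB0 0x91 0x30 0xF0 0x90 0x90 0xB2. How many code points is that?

Byte at offset 0: 0xF4 = 11110100 → 4-byte char (#1). Advance 4.
Byte at offset 4: 0xE0 = 11100000 → 3-byte char (#2). Advance 3.
Byte at offset 7: 0xD8 = 11011000 → 2-byte char (#3). Advance 2.
Byte at offset 9: 0xF3 = 11110011 → 4-byte char (#4). Advance 4.
Byte at offset 13: 0xE0 = 11100000 → 3-byte char (#5). Advance 3.
Byte at offset 16: 0xF2 = 11110010 → 4-byte char (#6). Advance 4.
Byte at offset 20: 0x30 = 00110000 → 1-byte char (#7). Advance 1.
Byte at offset 21: 0xF0 = 11110000 → 4-byte char (#8). Advance 4.
Reached end at offset 25 after 8 code points.

8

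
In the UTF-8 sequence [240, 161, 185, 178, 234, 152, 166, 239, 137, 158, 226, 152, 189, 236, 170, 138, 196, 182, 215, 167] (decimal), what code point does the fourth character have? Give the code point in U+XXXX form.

Offset 0: leading byte 0xF0 = 11110000 → 4-byte char #1 = F0 A1 B9 B2.
Offset 4: leading byte 0xEA = 11101010 → 3-byte char #2 = EA 98 A6.
Offset 7: leading byte 0xEF = 11101111 → 3-byte char #3 = EF 89 9E.
Offset 10: leading byte 0xE2 = 11100010 → 3-byte char #4 = E2 98 BD.
Leading byte 0xE2 = 11100010 matches 1110xxxx → 3-byte sequence.
Byte 1: 0xE2 = 11100010, payload 0010 (4 bits).
Byte 2: 0x98 = 10011000 (10xxxxxx ✓), payload 011000.
Byte 3: 0xBD = 10111101 (10xxxxxx ✓), payload 111101.
Concatenate: 0010011000111101 = 0x263D (16 bits → U+263D).

U+263D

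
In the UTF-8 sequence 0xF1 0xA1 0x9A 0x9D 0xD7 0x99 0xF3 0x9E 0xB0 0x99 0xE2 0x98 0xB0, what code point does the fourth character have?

U+2630

Offset 0: leading byte 0xF1 = 11110001 → 4-byte char #1 = F1 A1 9A 9D.
Offset 4: leading byte 0xD7 = 11010111 → 2-byte char #2 = D7 99.
Offset 6: leading byte 0xF3 = 11110011 → 4-byte char #3 = F3 9E B0 99.
Offset 10: leading byte 0xE2 = 11100010 → 3-byte char #4 = E2 98 B0.
Leading byte 0xE2 = 11100010 matches 1110xxxx → 3-byte sequence.
Byte 1: 0xE2 = 11100010, payload 0010 (4 bits).
Byte 2: 0x98 = 10011000 (10xxxxxx ✓), payload 011000.
Byte 3: 0xB0 = 10110000 (10xxxxxx ✓), payload 110000.
Concatenate: 0010011000110000 = 0x2630 (16 bits → U+2630).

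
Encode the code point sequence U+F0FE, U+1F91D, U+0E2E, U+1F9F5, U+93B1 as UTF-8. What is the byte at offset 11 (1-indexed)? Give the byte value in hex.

0xF0

1-indexed offset 11 is 0-indexed offset 10.
U+F0FE → 3-byte form EF 83 BE at offsets 0–2.
U+1F91D → 4-byte form F0 9F A4 9D at offsets 3–6.
U+0E2E → 3-byte form E0 B8 AE at offsets 7–9.
U+1F9F5 → 4-byte form F0 9F A7 B5 at offsets 10–13.
Offset 10 falls in char 4's range; it's byte 1 of F0 9F A7 B5 = 0xF0.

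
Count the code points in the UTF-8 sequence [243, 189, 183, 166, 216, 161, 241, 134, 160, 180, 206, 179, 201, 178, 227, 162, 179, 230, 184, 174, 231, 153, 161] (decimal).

Byte at offset 0: 0xF3 = 11110011 → 4-byte char (#1). Advance 4.
Byte at offset 4: 0xD8 = 11011000 → 2-byte char (#2). Advance 2.
Byte at offset 6: 0xF1 = 11110001 → 4-byte char (#3). Advance 4.
Byte at offset 10: 0xCE = 11001110 → 2-byte char (#4). Advance 2.
Byte at offset 12: 0xC9 = 11001001 → 2-byte char (#5). Advance 2.
Byte at offset 14: 0xE3 = 11100011 → 3-byte char (#6). Advance 3.
Byte at offset 17: 0xE6 = 11100110 → 3-byte char (#7). Advance 3.
Byte at offset 20: 0xE7 = 11100111 → 3-byte char (#8). Advance 3.
Reached end at offset 23 after 8 code points.

8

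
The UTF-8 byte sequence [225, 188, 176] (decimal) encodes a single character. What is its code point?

U+1F30

Leading byte 0xE1 = 11100001 matches 1110xxxx → 3-byte sequence.
Byte 1: 0xE1 = 11100001, payload 0001 (4 bits).
Byte 2: 0xBC = 10111100 (10xxxxxx ✓), payload 111100.
Byte 3: 0xB0 = 10110000 (10xxxxxx ✓), payload 110000.
Concatenate: 0001111100110000 = 0x1F30 (16 bits → U+1F30).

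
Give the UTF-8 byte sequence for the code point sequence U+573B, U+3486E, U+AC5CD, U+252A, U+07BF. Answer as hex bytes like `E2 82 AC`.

E5 9C BB F0 B4 A1 AE F2 AC 97 8D E2 94 AA DE BF

U+573B: 3-byte form → E5 9C BB.
U+3486E: 4-byte form → F0 B4 A1 AE.
U+AC5CD: 4-byte form → F2 AC 97 8D.
U+252A: 3-byte form → E2 94 AA.
U+07BF: 2-byte form → DE BF.
Concatenated (16 bytes): E5 9C BB F0 B4 A1 AE F2 AC 97 8D E2 94 AA DE BF.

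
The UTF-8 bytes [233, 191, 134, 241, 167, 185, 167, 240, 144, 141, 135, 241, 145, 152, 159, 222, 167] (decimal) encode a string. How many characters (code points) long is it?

5

Byte at offset 0: 0xE9 = 11101001 → 3-byte char (#1). Advance 3.
Byte at offset 3: 0xF1 = 11110001 → 4-byte char (#2). Advance 4.
Byte at offset 7: 0xF0 = 11110000 → 4-byte char (#3). Advance 4.
Byte at offset 11: 0xF1 = 11110001 → 4-byte char (#4). Advance 4.
Byte at offset 15: 0xDE = 11011110 → 2-byte char (#5). Advance 2.
Reached end at offset 17 after 5 code points.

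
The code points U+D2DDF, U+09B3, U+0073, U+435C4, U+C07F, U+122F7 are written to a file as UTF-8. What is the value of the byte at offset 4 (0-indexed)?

U+D2DDF → 4-byte form F3 92 B7 9F at offsets 0–3.
U+09B3 → 3-byte form E0 A6 B3 at offsets 4–6.
Offset 4 falls in char 2's range; it's byte 1 of E0 A6 B3 = 0xE0.

0xE0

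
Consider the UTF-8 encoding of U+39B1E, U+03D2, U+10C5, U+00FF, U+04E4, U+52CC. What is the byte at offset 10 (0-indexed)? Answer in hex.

0xBF

U+39B1E → 4-byte form F0 B9 AC 9E at offsets 0–3.
U+03D2 → 2-byte form CF 92 at offsets 4–5.
U+10C5 → 3-byte form E1 83 85 at offsets 6–8.
U+00FF → 2-byte form C3 BF at offsets 9–10.
Offset 10 falls in char 4's range; it's byte 2 of C3 BF = 0xBF.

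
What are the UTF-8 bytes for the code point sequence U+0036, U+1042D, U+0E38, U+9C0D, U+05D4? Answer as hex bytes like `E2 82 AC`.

36 F0 90 90 AD E0 B8 B8 E9 B0 8D D7 94

U+0036: 1-byte form → 36.
U+1042D: 4-byte form → F0 90 90 AD.
U+0E38: 3-byte form → E0 B8 B8.
U+9C0D: 3-byte form → E9 B0 8D.
U+05D4: 2-byte form → D7 94.
Concatenated (13 bytes): 36 F0 90 90 AD E0 B8 B8 E9 B0 8D D7 94.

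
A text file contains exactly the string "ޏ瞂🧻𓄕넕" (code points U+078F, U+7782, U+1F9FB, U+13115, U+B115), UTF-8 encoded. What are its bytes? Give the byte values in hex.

U+078F: 2-byte form → DE 8F.
U+7782: 3-byte form → E7 9E 82.
U+1F9FB: 4-byte form → F0 9F A7 BB.
U+13115: 4-byte form → F0 93 84 95.
U+B115: 3-byte form → EB 84 95.
Concatenated (16 bytes): DE 8F E7 9E 82 F0 9F A7 BB F0 93 84 95 EB 84 95.

DE 8F E7 9E 82 F0 9F A7 BB F0 93 84 95 EB 84 95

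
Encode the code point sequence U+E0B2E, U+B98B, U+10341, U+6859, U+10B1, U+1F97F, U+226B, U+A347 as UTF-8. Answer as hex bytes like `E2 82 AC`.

F3 A0 AC AE EB A6 8B F0 90 8D 81 E6 A1 99 E1 82 B1 F0 9F A5 BF E2 89 AB EA 8D 87

U+E0B2E: 4-byte form → F3 A0 AC AE.
U+B98B: 3-byte form → EB A6 8B.
U+10341: 4-byte form → F0 90 8D 81.
U+6859: 3-byte form → E6 A1 99.
U+10B1: 3-byte form → E1 82 B1.
U+1F97F: 4-byte form → F0 9F A5 BF.
U+226B: 3-byte form → E2 89 AB.
U+A347: 3-byte form → EA 8D 87.
Concatenated (27 bytes): F3 A0 AC AE EB A6 8B F0 90 8D 81 E6 A1 99 E1 82 B1 F0 9F A5 BF E2 89 AB EA 8D 87.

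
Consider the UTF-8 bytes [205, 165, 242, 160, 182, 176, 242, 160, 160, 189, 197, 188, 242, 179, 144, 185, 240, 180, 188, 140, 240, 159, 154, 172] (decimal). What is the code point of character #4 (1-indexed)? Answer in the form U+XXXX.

U+017C

Offset 0: leading byte 0xCD = 11001101 → 2-byte char #1 = CD A5.
Offset 2: leading byte 0xF2 = 11110010 → 4-byte char #2 = F2 A0 B6 B0.
Offset 6: leading byte 0xF2 = 11110010 → 4-byte char #3 = F2 A0 A0 BD.
Offset 10: leading byte 0xC5 = 11000101 → 2-byte char #4 = C5 BC.
Leading byte 0xC5 = 11000101 matches 110xxxxx → 2-byte sequence.
Byte 1: 0xC5 = 11000101, payload 00101 (5 bits).
Byte 2: 0xBC = 10111100 (10xxxxxx ✓), payload 111100.
Concatenate: 00101111100 = 0x17C (11 bits → U+017C).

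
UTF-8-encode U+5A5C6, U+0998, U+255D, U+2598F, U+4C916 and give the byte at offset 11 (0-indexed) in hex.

0xA5

U+5A5C6 → 4-byte form F1 9A 97 86 at offsets 0–3.
U+0998 → 3-byte form E0 A6 98 at offsets 4–6.
U+255D → 3-byte form E2 95 9D at offsets 7–9.
U+2598F → 4-byte form F0 A5 A6 8F at offsets 10–13.
Offset 11 falls in char 4's range; it's byte 2 of F0 A5 A6 8F = 0xA5.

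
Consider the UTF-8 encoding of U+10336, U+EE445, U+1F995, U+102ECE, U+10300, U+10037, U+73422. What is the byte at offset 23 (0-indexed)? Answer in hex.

U+10336 → 4-byte form F0 90 8C B6 at offsets 0–3.
U+EE445 → 4-byte form F3 AE 91 85 at offsets 4–7.
U+1F995 → 4-byte form F0 9F A6 95 at offsets 8–11.
U+102ECE → 4-byte form F4 82 BB 8E at offsets 12–15.
U+10300 → 4-byte form F0 90 8C 80 at offsets 16–19.
U+10037 → 4-byte form F0 90 80 B7 at offsets 20–23.
Offset 23 falls in char 6's range; it's byte 4 of F0 90 80 B7 = 0xB7.

0xB7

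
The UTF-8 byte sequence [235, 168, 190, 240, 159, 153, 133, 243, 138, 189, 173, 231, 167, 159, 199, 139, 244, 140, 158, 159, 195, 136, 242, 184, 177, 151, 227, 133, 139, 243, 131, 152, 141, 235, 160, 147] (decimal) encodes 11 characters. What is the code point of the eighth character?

Offset 0: leading byte 0xEB = 11101011 → 3-byte char #1 = EB A8 BE.
Offset 3: leading byte 0xF0 = 11110000 → 4-byte char #2 = F0 9F 99 85.
Offset 7: leading byte 0xF3 = 11110011 → 4-byte char #3 = F3 8A BD AD.
Offset 11: leading byte 0xE7 = 11100111 → 3-byte char #4 = E7 A7 9F.
Offset 14: leading byte 0xC7 = 11000111 → 2-byte char #5 = C7 8B.
Offset 16: leading byte 0xF4 = 11110100 → 4-byte char #6 = F4 8C 9E 9F.
Offset 20: leading byte 0xC3 = 11000011 → 2-byte char #7 = C3 88.
Offset 22: leading byte 0xF2 = 11110010 → 4-byte char #8 = F2 B8 B1 97.
Leading byte 0xF2 = 11110010 matches 11110xxx → 4-byte sequence.
Byte 1: 0xF2 = 11110010, payload 010 (3 bits).
Byte 2: 0xB8 = 10111000 (10xxxxxx ✓), payload 111000.
Byte 3: 0xB1 = 10110001 (10xxxxxx ✓), payload 110001.
Byte 4: 0x97 = 10010111 (10xxxxxx ✓), payload 010111.
Concatenate: 010111000110001010111 = 0xB8C57 (21 bits → U+B8C57).

U+B8C57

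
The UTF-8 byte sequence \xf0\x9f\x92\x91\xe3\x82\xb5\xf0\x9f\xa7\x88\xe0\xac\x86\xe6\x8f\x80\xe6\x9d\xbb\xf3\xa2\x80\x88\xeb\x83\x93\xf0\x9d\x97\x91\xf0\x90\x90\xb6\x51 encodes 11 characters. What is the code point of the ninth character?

U+1D5D1

Offset 0: leading byte 0xF0 = 11110000 → 4-byte char #1 = F0 9F 92 91.
Offset 4: leading byte 0xE3 = 11100011 → 3-byte char #2 = E3 82 B5.
Offset 7: leading byte 0xF0 = 11110000 → 4-byte char #3 = F0 9F A7 88.
Offset 11: leading byte 0xE0 = 11100000 → 3-byte char #4 = E0 AC 86.
Offset 14: leading byte 0xE6 = 11100110 → 3-byte char #5 = E6 8F 80.
Offset 17: leading byte 0xE6 = 11100110 → 3-byte char #6 = E6 9D BB.
Offset 20: leading byte 0xF3 = 11110011 → 4-byte char #7 = F3 A2 80 88.
Offset 24: leading byte 0xEB = 11101011 → 3-byte char #8 = EB 83 93.
Offset 27: leading byte 0xF0 = 11110000 → 4-byte char #9 = F0 9D 97 91.
Leading byte 0xF0 = 11110000 matches 11110xxx → 4-byte sequence.
Byte 1: 0xF0 = 11110000, payload 000 (3 bits).
Byte 2: 0x9D = 10011101 (10xxxxxx ✓), payload 011101.
Byte 3: 0x97 = 10010111 (10xxxxxx ✓), payload 010111.
Byte 4: 0x91 = 10010001 (10xxxxxx ✓), payload 010001.
Concatenate: 000011101010111010001 = 0x1D5D1 (21 bits → U+1D5D1).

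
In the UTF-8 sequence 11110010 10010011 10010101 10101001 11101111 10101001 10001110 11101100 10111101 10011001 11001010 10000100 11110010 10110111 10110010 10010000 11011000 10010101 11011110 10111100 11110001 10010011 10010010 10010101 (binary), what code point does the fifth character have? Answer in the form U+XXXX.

Offset 0: leading byte 0xF2 = 11110010 → 4-byte char #1 = F2 93 95 A9.
Offset 4: leading byte 0xEF = 11101111 → 3-byte char #2 = EF A9 8E.
Offset 7: leading byte 0xEC = 11101100 → 3-byte char #3 = EC BD 99.
Offset 10: leading byte 0xCA = 11001010 → 2-byte char #4 = CA 84.
Offset 12: leading byte 0xF2 = 11110010 → 4-byte char #5 = F2 B7 B2 90.
Leading byte 0xF2 = 11110010 matches 11110xxx → 4-byte sequence.
Byte 1: 0xF2 = 11110010, payload 010 (3 bits).
Byte 2: 0xB7 = 10110111 (10xxxxxx ✓), payload 110111.
Byte 3: 0xB2 = 10110010 (10xxxxxx ✓), payload 110010.
Byte 4: 0x90 = 10010000 (10xxxxxx ✓), payload 010000.
Concatenate: 010110111110010010000 = 0xB7C90 (21 bits → U+B7C90).

U+B7C90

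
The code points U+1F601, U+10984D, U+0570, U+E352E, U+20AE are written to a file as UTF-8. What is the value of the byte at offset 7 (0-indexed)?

U+1F601 → 4-byte form F0 9F 98 81 at offsets 0–3.
U+10984D → 4-byte form F4 89 A1 8D at offsets 4–7.
Offset 7 falls in char 2's range; it's byte 4 of F4 89 A1 8D = 0x8D.

0x8D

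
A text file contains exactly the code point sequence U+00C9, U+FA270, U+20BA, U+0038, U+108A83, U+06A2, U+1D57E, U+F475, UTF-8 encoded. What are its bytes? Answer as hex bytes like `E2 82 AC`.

U+00C9: 2-byte form → C3 89.
U+FA270: 4-byte form → F3 BA 89 B0.
U+20BA: 3-byte form → E2 82 BA.
U+0038: 1-byte form → 38.
U+108A83: 4-byte form → F4 88 AA 83.
U+06A2: 2-byte form → DA A2.
U+1D57E: 4-byte form → F0 9D 95 BE.
U+F475: 3-byte form → EF 91 B5.
Concatenated (23 bytes): C3 89 F3 BA 89 B0 E2 82 BA 38 F4 88 AA 83 DA A2 F0 9D 95 BE EF 91 B5.

C3 89 F3 BA 89 B0 E2 82 BA 38 F4 88 AA 83 DA A2 F0 9D 95 BE EF 91 B5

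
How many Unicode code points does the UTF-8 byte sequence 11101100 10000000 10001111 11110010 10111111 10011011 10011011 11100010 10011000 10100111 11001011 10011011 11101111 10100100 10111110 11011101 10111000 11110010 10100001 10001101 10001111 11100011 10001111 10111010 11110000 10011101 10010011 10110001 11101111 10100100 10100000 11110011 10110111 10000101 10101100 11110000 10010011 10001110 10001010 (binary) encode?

12

Byte at offset 0: 0xEC = 11101100 → 3-byte char (#1). Advance 3.
Byte at offset 3: 0xF2 = 11110010 → 4-byte char (#2). Advance 4.
Byte at offset 7: 0xE2 = 11100010 → 3-byte char (#3). Advance 3.
Byte at offset 10: 0xCB = 11001011 → 2-byte char (#4). Advance 2.
Byte at offset 12: 0xEF = 11101111 → 3-byte char (#5). Advance 3.
Byte at offset 15: 0xDD = 11011101 → 2-byte char (#6). Advance 2.
Byte at offset 17: 0xF2 = 11110010 → 4-byte char (#7). Advance 4.
Byte at offset 21: 0xE3 = 11100011 → 3-byte char (#8). Advance 3.
Byte at offset 24: 0xF0 = 11110000 → 4-byte char (#9). Advance 4.
Byte at offset 28: 0xEF = 11101111 → 3-byte char (#10). Advance 3.
Byte at offset 31: 0xF3 = 11110011 → 4-byte char (#11). Advance 4.
Byte at offset 35: 0xF0 = 11110000 → 4-byte char (#12). Advance 4.
Reached end at offset 39 after 12 code points.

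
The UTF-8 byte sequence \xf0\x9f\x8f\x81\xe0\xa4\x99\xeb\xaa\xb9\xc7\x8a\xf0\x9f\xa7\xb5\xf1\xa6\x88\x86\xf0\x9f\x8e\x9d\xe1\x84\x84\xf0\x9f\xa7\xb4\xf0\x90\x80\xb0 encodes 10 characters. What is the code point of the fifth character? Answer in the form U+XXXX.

U+1F9F5

Offset 0: leading byte 0xF0 = 11110000 → 4-byte char #1 = F0 9F 8F 81.
Offset 4: leading byte 0xE0 = 11100000 → 3-byte char #2 = E0 A4 99.
Offset 7: leading byte 0xEB = 11101011 → 3-byte char #3 = EB AA B9.
Offset 10: leading byte 0xC7 = 11000111 → 2-byte char #4 = C7 8A.
Offset 12: leading byte 0xF0 = 11110000 → 4-byte char #5 = F0 9F A7 B5.
Leading byte 0xF0 = 11110000 matches 11110xxx → 4-byte sequence.
Byte 1: 0xF0 = 11110000, payload 000 (3 bits).
Byte 2: 0x9F = 10011111 (10xxxxxx ✓), payload 011111.
Byte 3: 0xA7 = 10100111 (10xxxxxx ✓), payload 100111.
Byte 4: 0xB5 = 10110101 (10xxxxxx ✓), payload 110101.
Concatenate: 000011111100111110101 = 0x1F9F5 (21 bits → U+1F9F5).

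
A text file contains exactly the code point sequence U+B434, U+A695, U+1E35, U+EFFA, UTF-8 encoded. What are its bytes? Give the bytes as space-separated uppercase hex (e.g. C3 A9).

U+B434: 3-byte form → EB 90 B4.
U+A695: 3-byte form → EA 9A 95.
U+1E35: 3-byte form → E1 B8 B5.
U+EFFA: 3-byte form → EE BF BA.
Concatenated (12 bytes): EB 90 B4 EA 9A 95 E1 B8 B5 EE BF BA.

EB 90 B4 EA 9A 95 E1 B8 B5 EE BF BA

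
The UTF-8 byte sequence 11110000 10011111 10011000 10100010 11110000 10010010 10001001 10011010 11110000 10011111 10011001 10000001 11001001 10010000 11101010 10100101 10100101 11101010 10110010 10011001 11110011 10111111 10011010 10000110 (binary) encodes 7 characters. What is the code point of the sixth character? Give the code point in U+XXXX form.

Offset 0: leading byte 0xF0 = 11110000 → 4-byte char #1 = F0 9F 98 A2.
Offset 4: leading byte 0xF0 = 11110000 → 4-byte char #2 = F0 92 89 9A.
Offset 8: leading byte 0xF0 = 11110000 → 4-byte char #3 = F0 9F 99 81.
Offset 12: leading byte 0xC9 = 11001001 → 2-byte char #4 = C9 90.
Offset 14: leading byte 0xEA = 11101010 → 3-byte char #5 = EA A5 A5.
Offset 17: leading byte 0xEA = 11101010 → 3-byte char #6 = EA B2 99.
Leading byte 0xEA = 11101010 matches 1110xxxx → 3-byte sequence.
Byte 1: 0xEA = 11101010, payload 1010 (4 bits).
Byte 2: 0xB2 = 10110010 (10xxxxxx ✓), payload 110010.
Byte 3: 0x99 = 10011001 (10xxxxxx ✓), payload 011001.
Concatenate: 1010110010011001 = 0xAC99 (16 bits → U+AC99).

U+AC99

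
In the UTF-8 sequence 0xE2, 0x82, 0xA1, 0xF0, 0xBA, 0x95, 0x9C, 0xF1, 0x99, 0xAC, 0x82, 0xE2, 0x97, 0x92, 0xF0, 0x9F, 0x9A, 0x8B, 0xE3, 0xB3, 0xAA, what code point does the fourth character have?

Offset 0: leading byte 0xE2 = 11100010 → 3-byte char #1 = E2 82 A1.
Offset 3: leading byte 0xF0 = 11110000 → 4-byte char #2 = F0 BA 95 9C.
Offset 7: leading byte 0xF1 = 11110001 → 4-byte char #3 = F1 99 AC 82.
Offset 11: leading byte 0xE2 = 11100010 → 3-byte char #4 = E2 97 92.
Leading byte 0xE2 = 11100010 matches 1110xxxx → 3-byte sequence.
Byte 1: 0xE2 = 11100010, payload 0010 (4 bits).
Byte 2: 0x97 = 10010111 (10xxxxxx ✓), payload 010111.
Byte 3: 0x92 = 10010010 (10xxxxxx ✓), payload 010010.
Concatenate: 0010010111010010 = 0x25D2 (16 bits → U+25D2).

U+25D2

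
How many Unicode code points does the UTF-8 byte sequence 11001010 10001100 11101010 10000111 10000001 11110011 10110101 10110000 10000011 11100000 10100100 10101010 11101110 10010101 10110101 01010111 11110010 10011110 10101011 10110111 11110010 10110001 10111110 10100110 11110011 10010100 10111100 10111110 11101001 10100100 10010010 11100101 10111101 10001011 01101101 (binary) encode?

Byte at offset 0: 0xCA = 11001010 → 2-byte char (#1). Advance 2.
Byte at offset 2: 0xEA = 11101010 → 3-byte char (#2). Advance 3.
Byte at offset 5: 0xF3 = 11110011 → 4-byte char (#3). Advance 4.
Byte at offset 9: 0xE0 = 11100000 → 3-byte char (#4). Advance 3.
Byte at offset 12: 0xEE = 11101110 → 3-byte char (#5). Advance 3.
Byte at offset 15: 0x57 = 01010111 → 1-byte char (#6). Advance 1.
Byte at offset 16: 0xF2 = 11110010 → 4-byte char (#7). Advance 4.
Byte at offset 20: 0xF2 = 11110010 → 4-byte char (#8). Advance 4.
Byte at offset 24: 0xF3 = 11110011 → 4-byte char (#9). Advance 4.
Byte at offset 28: 0xE9 = 11101001 → 3-byte char (#10). Advance 3.
Byte at offset 31: 0xE5 = 11100101 → 3-byte char (#11). Advance 3.
Byte at offset 34: 0x6D = 01101101 → 1-byte char (#12). Advance 1.
Reached end at offset 35 after 12 code points.

12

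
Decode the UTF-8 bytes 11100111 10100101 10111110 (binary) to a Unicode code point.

Leading byte 0xE7 = 11100111 matches 1110xxxx → 3-byte sequence.
Byte 1: 0xE7 = 11100111, payload 0111 (4 bits).
Byte 2: 0xA5 = 10100101 (10xxxxxx ✓), payload 100101.
Byte 3: 0xBE = 10111110 (10xxxxxx ✓), payload 111110.
Concatenate: 0111100101111110 = 0x797E (16 bits → U+797E).

U+797E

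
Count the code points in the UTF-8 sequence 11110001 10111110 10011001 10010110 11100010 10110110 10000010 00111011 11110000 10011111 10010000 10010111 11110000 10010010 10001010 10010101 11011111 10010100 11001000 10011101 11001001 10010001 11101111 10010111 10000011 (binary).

Byte at offset 0: 0xF1 = 11110001 → 4-byte char (#1). Advance 4.
Byte at offset 4: 0xE2 = 11100010 → 3-byte char (#2). Advance 3.
Byte at offset 7: 0x3B = 00111011 → 1-byte char (#3). Advance 1.
Byte at offset 8: 0xF0 = 11110000 → 4-byte char (#4). Advance 4.
Byte at offset 12: 0xF0 = 11110000 → 4-byte char (#5). Advance 4.
Byte at offset 16: 0xDF = 11011111 → 2-byte char (#6). Advance 2.
Byte at offset 18: 0xC8 = 11001000 → 2-byte char (#7). Advance 2.
Byte at offset 20: 0xC9 = 11001001 → 2-byte char (#8). Advance 2.
Byte at offset 22: 0xEF = 11101111 → 3-byte char (#9). Advance 3.
Reached end at offset 25 after 9 code points.

9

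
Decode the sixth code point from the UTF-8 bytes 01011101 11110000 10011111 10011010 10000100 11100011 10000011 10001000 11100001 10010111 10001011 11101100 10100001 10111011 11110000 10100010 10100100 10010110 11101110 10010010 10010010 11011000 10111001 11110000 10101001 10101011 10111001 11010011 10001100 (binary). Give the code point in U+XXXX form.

Offset 0: leading byte 0x5D = 01011101 → 1-byte char #1 = 5D.
Offset 1: leading byte 0xF0 = 11110000 → 4-byte char #2 = F0 9F 9A 84.
Offset 5: leading byte 0xE3 = 11100011 → 3-byte char #3 = E3 83 88.
Offset 8: leading byte 0xE1 = 11100001 → 3-byte char #4 = E1 97 8B.
Offset 11: leading byte 0xEC = 11101100 → 3-byte char #5 = EC A1 BB.
Offset 14: leading byte 0xF0 = 11110000 → 4-byte char #6 = F0 A2 A4 96.
Leading byte 0xF0 = 11110000 matches 11110xxx → 4-byte sequence.
Byte 1: 0xF0 = 11110000, payload 000 (3 bits).
Byte 2: 0xA2 = 10100010 (10xxxxxx ✓), payload 100010.
Byte 3: 0xA4 = 10100100 (10xxxxxx ✓), payload 100100.
Byte 4: 0x96 = 10010110 (10xxxxxx ✓), payload 010110.
Concatenate: 000100010100100010110 = 0x22916 (21 bits → U+22916).

U+22916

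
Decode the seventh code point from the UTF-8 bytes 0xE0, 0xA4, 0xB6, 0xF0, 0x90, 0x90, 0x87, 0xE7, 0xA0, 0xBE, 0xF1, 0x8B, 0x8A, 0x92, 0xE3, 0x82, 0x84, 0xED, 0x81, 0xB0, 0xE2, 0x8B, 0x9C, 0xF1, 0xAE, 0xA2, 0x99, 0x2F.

Offset 0: leading byte 0xE0 = 11100000 → 3-byte char #1 = E0 A4 B6.
Offset 3: leading byte 0xF0 = 11110000 → 4-byte char #2 = F0 90 90 87.
Offset 7: leading byte 0xE7 = 11100111 → 3-byte char #3 = E7 A0 BE.
Offset 10: leading byte 0xF1 = 11110001 → 4-byte char #4 = F1 8B 8A 92.
Offset 14: leading byte 0xE3 = 11100011 → 3-byte char #5 = E3 82 84.
Offset 17: leading byte 0xED = 11101101 → 3-byte char #6 = ED 81 B0.
Offset 20: leading byte 0xE2 = 11100010 → 3-byte char #7 = E2 8B 9C.
Leading byte 0xE2 = 11100010 matches 1110xxxx → 3-byte sequence.
Byte 1: 0xE2 = 11100010, payload 0010 (4 bits).
Byte 2: 0x8B = 10001011 (10xxxxxx ✓), payload 001011.
Byte 3: 0x9C = 10011100 (10xxxxxx ✓), payload 011100.
Concatenate: 0010001011011100 = 0x22DC (16 bits → U+22DC).

U+22DC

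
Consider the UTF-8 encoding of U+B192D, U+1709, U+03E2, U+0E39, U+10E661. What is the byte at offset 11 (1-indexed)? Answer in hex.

0xB8

1-indexed offset 11 is 0-indexed offset 10.
U+B192D → 4-byte form F2 B1 A4 AD at offsets 0–3.
U+1709 → 3-byte form E1 9C 89 at offsets 4–6.
U+03E2 → 2-byte form CF A2 at offsets 7–8.
U+0E39 → 3-byte form E0 B8 B9 at offsets 9–11.
Offset 10 falls in char 4's range; it's byte 2 of E0 B8 B9 = 0xB8.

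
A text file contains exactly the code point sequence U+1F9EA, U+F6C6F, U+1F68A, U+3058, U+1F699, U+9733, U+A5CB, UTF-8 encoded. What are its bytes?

U+1F9EA: 4-byte form → F0 9F A7 AA.
U+F6C6F: 4-byte form → F3 B6 B1 AF.
U+1F68A: 4-byte form → F0 9F 9A 8A.
U+3058: 3-byte form → E3 81 98.
U+1F699: 4-byte form → F0 9F 9A 99.
U+9733: 3-byte form → E9 9C B3.
U+A5CB: 3-byte form → EA 97 8B.
Concatenated (25 bytes): F0 9F A7 AA F3 B6 B1 AF F0 9F 9A 8A E3 81 98 F0 9F 9A 99 E9 9C B3 EA 97 8B.

F0 9F A7 AA F3 B6 B1 AF F0 9F 9A 8A E3 81 98 F0 9F 9A 99 E9 9C B3 EA 97 8B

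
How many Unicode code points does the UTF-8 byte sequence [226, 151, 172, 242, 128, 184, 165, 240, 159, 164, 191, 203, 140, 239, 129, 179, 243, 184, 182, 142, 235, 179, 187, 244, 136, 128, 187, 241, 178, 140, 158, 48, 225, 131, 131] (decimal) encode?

Byte at offset 0: 0xE2 = 11100010 → 3-byte char (#1). Advance 3.
Byte at offset 3: 0xF2 = 11110010 → 4-byte char (#2). Advance 4.
Byte at offset 7: 0xF0 = 11110000 → 4-byte char (#3). Advance 4.
Byte at offset 11: 0xCB = 11001011 → 2-byte char (#4). Advance 2.
Byte at offset 13: 0xEF = 11101111 → 3-byte char (#5). Advance 3.
Byte at offset 16: 0xF3 = 11110011 → 4-byte char (#6). Advance 4.
Byte at offset 20: 0xEB = 11101011 → 3-byte char (#7). Advance 3.
Byte at offset 23: 0xF4 = 11110100 → 4-byte char (#8). Advance 4.
Byte at offset 27: 0xF1 = 11110001 → 4-byte char (#9). Advance 4.
Byte at offset 31: 0x30 = 00110000 → 1-byte char (#10). Advance 1.
Byte at offset 32: 0xE1 = 11100001 → 3-byte char (#11). Advance 3.
Reached end at offset 35 after 11 code points.

11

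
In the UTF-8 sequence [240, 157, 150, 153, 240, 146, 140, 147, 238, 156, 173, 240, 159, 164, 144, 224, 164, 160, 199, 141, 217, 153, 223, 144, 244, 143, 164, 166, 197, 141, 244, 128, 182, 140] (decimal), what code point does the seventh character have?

Offset 0: leading byte 0xF0 = 11110000 → 4-byte char #1 = F0 9D 96 99.
Offset 4: leading byte 0xF0 = 11110000 → 4-byte char #2 = F0 92 8C 93.
Offset 8: leading byte 0xEE = 11101110 → 3-byte char #3 = EE 9C AD.
Offset 11: leading byte 0xF0 = 11110000 → 4-byte char #4 = F0 9F A4 90.
Offset 15: leading byte 0xE0 = 11100000 → 3-byte char #5 = E0 A4 A0.
Offset 18: leading byte 0xC7 = 11000111 → 2-byte char #6 = C7 8D.
Offset 20: leading byte 0xD9 = 11011001 → 2-byte char #7 = D9 99.
Leading byte 0xD9 = 11011001 matches 110xxxxx → 2-byte sequence.
Byte 1: 0xD9 = 11011001, payload 11001 (5 bits).
Byte 2: 0x99 = 10011001 (10xxxxxx ✓), payload 011001.
Concatenate: 11001011001 = 0x659 (11 bits → U+0659).

U+0659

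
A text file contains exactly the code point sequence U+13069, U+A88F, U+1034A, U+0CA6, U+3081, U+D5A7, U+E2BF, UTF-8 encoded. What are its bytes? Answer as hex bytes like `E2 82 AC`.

U+13069: 4-byte form → F0 93 81 A9.
U+A88F: 3-byte form → EA A2 8F.
U+1034A: 4-byte form → F0 90 8D 8A.
U+0CA6: 3-byte form → E0 B2 A6.
U+3081: 3-byte form → E3 82 81.
U+D5A7: 3-byte form → ED 96 A7.
U+E2BF: 3-byte form → EE 8A BF.
Concatenated (23 bytes): F0 93 81 A9 EA A2 8F F0 90 8D 8A E0 B2 A6 E3 82 81 ED 96 A7 EE 8A BF.

F0 93 81 A9 EA A2 8F F0 90 8D 8A E0 B2 A6 E3 82 81 ED 96 A7 EE 8A BF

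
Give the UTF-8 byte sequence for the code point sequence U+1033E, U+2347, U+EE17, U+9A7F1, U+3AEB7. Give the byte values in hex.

U+1033E: 4-byte form → F0 90 8C BE.
U+2347: 3-byte form → E2 8D 87.
U+EE17: 3-byte form → EE B8 97.
U+9A7F1: 4-byte form → F2 9A 9F B1.
U+3AEB7: 4-byte form → F0 BA BA B7.
Concatenated (18 bytes): F0 90 8C BE E2 8D 87 EE B8 97 F2 9A 9F B1 F0 BA BA B7.

F0 90 8C BE E2 8D 87 EE B8 97 F2 9A 9F B1 F0 BA BA B7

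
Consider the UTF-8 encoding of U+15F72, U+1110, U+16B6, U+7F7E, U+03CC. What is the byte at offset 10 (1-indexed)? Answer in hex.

0xB6

1-indexed offset 10 is 0-indexed offset 9.
U+15F72 → 4-byte form F0 95 BD B2 at offsets 0–3.
U+1110 → 3-byte form E1 84 90 at offsets 4–6.
U+16B6 → 3-byte form E1 9A B6 at offsets 7–9.
Offset 9 falls in char 3's range; it's byte 3 of E1 9A B6 = 0xB6.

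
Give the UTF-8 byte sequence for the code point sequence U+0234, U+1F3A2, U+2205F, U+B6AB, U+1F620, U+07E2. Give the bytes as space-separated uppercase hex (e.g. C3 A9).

U+0234: 2-byte form → C8 B4.
U+1F3A2: 4-byte form → F0 9F 8E A2.
U+2205F: 4-byte form → F0 A2 81 9F.
U+B6AB: 3-byte form → EB 9A AB.
U+1F620: 4-byte form → F0 9F 98 A0.
U+07E2: 2-byte form → DF A2.
Concatenated (19 bytes): C8 B4 F0 9F 8E A2 F0 A2 81 9F EB 9A AB F0 9F 98 A0 DF A2.

C8 B4 F0 9F 8E A2 F0 A2 81 9F EB 9A AB F0 9F 98 A0 DF A2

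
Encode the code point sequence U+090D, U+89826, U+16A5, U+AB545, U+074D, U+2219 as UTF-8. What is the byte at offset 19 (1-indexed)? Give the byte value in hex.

1-indexed offset 19 is 0-indexed offset 18.
U+090D → 3-byte form E0 A4 8D at offsets 0–2.
U+89826 → 4-byte form F2 89 A0 A6 at offsets 3–6.
U+16A5 → 3-byte form E1 9A A5 at offsets 7–9.
U+AB545 → 4-byte form F2 AB 95 85 at offsets 10–13.
U+074D → 2-byte form DD 8D at offsets 14–15.
U+2219 → 3-byte form E2 88 99 at offsets 16–18.
Offset 18 falls in char 6's range; it's byte 3 of E2 88 99 = 0x99.

0x99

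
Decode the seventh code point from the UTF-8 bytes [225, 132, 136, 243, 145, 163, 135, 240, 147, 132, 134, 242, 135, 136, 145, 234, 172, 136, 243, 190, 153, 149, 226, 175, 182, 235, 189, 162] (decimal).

U+2BF6

Offset 0: leading byte 0xE1 = 11100001 → 3-byte char #1 = E1 84 88.
Offset 3: leading byte 0xF3 = 11110011 → 4-byte char #2 = F3 91 A3 87.
Offset 7: leading byte 0xF0 = 11110000 → 4-byte char #3 = F0 93 84 86.
Offset 11: leading byte 0xF2 = 11110010 → 4-byte char #4 = F2 87 88 91.
Offset 15: leading byte 0xEA = 11101010 → 3-byte char #5 = EA AC 88.
Offset 18: leading byte 0xF3 = 11110011 → 4-byte char #6 = F3 BE 99 95.
Offset 22: leading byte 0xE2 = 11100010 → 3-byte char #7 = E2 AF B6.
Leading byte 0xE2 = 11100010 matches 1110xxxx → 3-byte sequence.
Byte 1: 0xE2 = 11100010, payload 0010 (4 bits).
Byte 2: 0xAF = 10101111 (10xxxxxx ✓), payload 101111.
Byte 3: 0xB6 = 10110110 (10xxxxxx ✓), payload 110110.
Concatenate: 0010101111110110 = 0x2BF6 (16 bits → U+2BF6).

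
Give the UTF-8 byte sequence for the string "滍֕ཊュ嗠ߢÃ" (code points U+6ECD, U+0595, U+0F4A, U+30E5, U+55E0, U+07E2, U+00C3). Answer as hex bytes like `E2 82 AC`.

E6 BB 8D D6 95 E0 BD 8A E3 83 A5 E5 97 A0 DF A2 C3 83

U+6ECD: 3-byte form → E6 BB 8D.
U+0595: 2-byte form → D6 95.
U+0F4A: 3-byte form → E0 BD 8A.
U+30E5: 3-byte form → E3 83 A5.
U+55E0: 3-byte form → E5 97 A0.
U+07E2: 2-byte form → DF A2.
U+00C3: 2-byte form → C3 83.
Concatenated (18 bytes): E6 BB 8D D6 95 E0 BD 8A E3 83 A5 E5 97 A0 DF A2 C3 83.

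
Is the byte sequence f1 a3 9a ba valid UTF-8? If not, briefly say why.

Leading byte 0xF1 = 11110001 → 4-byte form.
Continuation bytes 0xA3=10100011, 0x9A=10011010, 0xBA=10111010 all match 10xxxxxx.
Decoded value 0x636BA is ≥ 0x10000 (shortest form) and not a surrogate.

valid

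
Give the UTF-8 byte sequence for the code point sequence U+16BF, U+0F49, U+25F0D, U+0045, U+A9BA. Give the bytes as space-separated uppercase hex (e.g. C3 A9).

U+16BF: 3-byte form → E1 9A BF.
U+0F49: 3-byte form → E0 BD 89.
U+25F0D: 4-byte form → F0 A5 BC 8D.
U+0045: 1-byte form → 45.
U+A9BA: 3-byte form → EA A6 BA.
Concatenated (14 bytes): E1 9A BF E0 BD 89 F0 A5 BC 8D 45 EA A6 BA.

E1 9A BF E0 BD 89 F0 A5 BC 8D 45 EA A6 BA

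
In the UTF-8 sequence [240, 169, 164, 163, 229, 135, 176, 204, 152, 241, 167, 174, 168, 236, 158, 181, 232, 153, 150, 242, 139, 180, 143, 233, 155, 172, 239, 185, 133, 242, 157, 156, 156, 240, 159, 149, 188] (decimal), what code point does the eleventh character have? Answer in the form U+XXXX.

Offset 0: leading byte 0xF0 = 11110000 → 4-byte char #1 = F0 A9 A4 A3.
Offset 4: leading byte 0xE5 = 11100101 → 3-byte char #2 = E5 87 B0.
Offset 7: leading byte 0xCC = 11001100 → 2-byte char #3 = CC 98.
Offset 9: leading byte 0xF1 = 11110001 → 4-byte char #4 = F1 A7 AE A8.
Offset 13: leading byte 0xEC = 11101100 → 3-byte char #5 = EC 9E B5.
Offset 16: leading byte 0xE8 = 11101000 → 3-byte char #6 = E8 99 96.
Offset 19: leading byte 0xF2 = 11110010 → 4-byte char #7 = F2 8B B4 8F.
Offset 23: leading byte 0xE9 = 11101001 → 3-byte char #8 = E9 9B AC.
Offset 26: leading byte 0xEF = 11101111 → 3-byte char #9 = EF B9 85.
Offset 29: leading byte 0xF2 = 11110010 → 4-byte char #10 = F2 9D 9C 9C.
Offset 33: leading byte 0xF0 = 11110000 → 4-byte char #11 = F0 9F 95 BC.
Leading byte 0xF0 = 11110000 matches 11110xxx → 4-byte sequence.
Byte 1: 0xF0 = 11110000, payload 000 (3 bits).
Byte 2: 0x9F = 10011111 (10xxxxxx ✓), payload 011111.
Byte 3: 0x95 = 10010101 (10xxxxxx ✓), payload 010101.
Byte 4: 0xBC = 10111100 (10xxxxxx ✓), payload 111100.
Concatenate: 000011111010101111100 = 0x1F57C (21 bits → U+1F57C).

U+1F57C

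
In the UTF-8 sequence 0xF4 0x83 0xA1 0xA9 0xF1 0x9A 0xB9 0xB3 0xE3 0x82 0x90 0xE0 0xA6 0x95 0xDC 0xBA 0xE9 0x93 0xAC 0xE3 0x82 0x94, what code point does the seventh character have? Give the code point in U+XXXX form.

Offset 0: leading byte 0xF4 = 11110100 → 4-byte char #1 = F4 83 A1 A9.
Offset 4: leading byte 0xF1 = 11110001 → 4-byte char #2 = F1 9A B9 B3.
Offset 8: leading byte 0xE3 = 11100011 → 3-byte char #3 = E3 82 90.
Offset 11: leading byte 0xE0 = 11100000 → 3-byte char #4 = E0 A6 95.
Offset 14: leading byte 0xDC = 11011100 → 2-byte char #5 = DC BA.
Offset 16: leading byte 0xE9 = 11101001 → 3-byte char #6 = E9 93 AC.
Offset 19: leading byte 0xE3 = 11100011 → 3-byte char #7 = E3 82 94.
Leading byte 0xE3 = 11100011 matches 1110xxxx → 3-byte sequence.
Byte 1: 0xE3 = 11100011, payload 0011 (4 bits).
Byte 2: 0x82 = 10000010 (10xxxxxx ✓), payload 000010.
Byte 3: 0x94 = 10010100 (10xxxxxx ✓), payload 010100.
Concatenate: 0011000010010100 = 0x3094 (16 bits → U+3094).

U+3094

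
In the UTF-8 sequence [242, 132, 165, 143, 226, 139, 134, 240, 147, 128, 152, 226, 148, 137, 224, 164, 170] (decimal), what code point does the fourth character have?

Offset 0: leading byte 0xF2 = 11110010 → 4-byte char #1 = F2 84 A5 8F.
Offset 4: leading byte 0xE2 = 11100010 → 3-byte char #2 = E2 8B 86.
Offset 7: leading byte 0xF0 = 11110000 → 4-byte char #3 = F0 93 80 98.
Offset 11: leading byte 0xE2 = 11100010 → 3-byte char #4 = E2 94 89.
Leading byte 0xE2 = 11100010 matches 1110xxxx → 3-byte sequence.
Byte 1: 0xE2 = 11100010, payload 0010 (4 bits).
Byte 2: 0x94 = 10010100 (10xxxxxx ✓), payload 010100.
Byte 3: 0x89 = 10001001 (10xxxxxx ✓), payload 001001.
Concatenate: 0010010100001001 = 0x2509 (16 bits → U+2509).

U+2509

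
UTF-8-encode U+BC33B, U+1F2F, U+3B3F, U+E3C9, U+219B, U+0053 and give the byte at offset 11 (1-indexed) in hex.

1-indexed offset 11 is 0-indexed offset 10.
U+BC33B → 4-byte form F2 BC 8C BB at offsets 0–3.
U+1F2F → 3-byte form E1 BC AF at offsets 4–6.
U+3B3F → 3-byte form E3 AC BF at offsets 7–9.
U+E3C9 → 3-byte form EE 8F 89 at offsets 10–12.
Offset 10 falls in char 4's range; it's byte 1 of EE 8F 89 = 0xEE.

0xEE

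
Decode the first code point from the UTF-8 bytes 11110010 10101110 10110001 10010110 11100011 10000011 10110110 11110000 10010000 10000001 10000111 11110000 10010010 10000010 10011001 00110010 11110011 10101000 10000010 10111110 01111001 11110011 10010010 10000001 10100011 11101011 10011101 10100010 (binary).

U+AEC56

Offset 0: leading byte 0xF2 = 11110010 → 4-byte char #1 = F2 AE B1 96.
Leading byte 0xF2 = 11110010 matches 11110xxx → 4-byte sequence.
Byte 1: 0xF2 = 11110010, payload 010 (3 bits).
Byte 2: 0xAE = 10101110 (10xxxxxx ✓), payload 101110.
Byte 3: 0xB1 = 10110001 (10xxxxxx ✓), payload 110001.
Byte 4: 0x96 = 10010110 (10xxxxxx ✓), payload 010110.
Concatenate: 010101110110001010110 = 0xAEC56 (21 bits → U+AEC56).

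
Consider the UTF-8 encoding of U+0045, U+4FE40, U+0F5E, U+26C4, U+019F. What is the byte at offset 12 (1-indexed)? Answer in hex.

0xC6

1-indexed offset 12 is 0-indexed offset 11.
U+0045 → 1-byte form 45 at offsets 0–0.
U+4FE40 → 4-byte form F1 8F B9 80 at offsets 1–4.
U+0F5E → 3-byte form E0 BD 9E at offsets 5–7.
U+26C4 → 3-byte form E2 9B 84 at offsets 8–10.
U+019F → 2-byte form C6 9F at offsets 11–12.
Offset 11 falls in char 5's range; it's byte 1 of C6 9F = 0xC6.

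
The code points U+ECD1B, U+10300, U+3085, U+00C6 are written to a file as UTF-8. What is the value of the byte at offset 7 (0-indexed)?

U+ECD1B → 4-byte form F3 AC B4 9B at offsets 0–3.
U+10300 → 4-byte form F0 90 8C 80 at offsets 4–7.
Offset 7 falls in char 2's range; it's byte 4 of F0 90 8C 80 = 0x80.

0x80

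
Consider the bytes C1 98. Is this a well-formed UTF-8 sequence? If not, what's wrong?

invalid (overlong encoding)

Leading byte 0xC1 = 11000001 → 2-byte form.
Continuation bytes all match 10xxxxxx. Payload decodes to 0x58.
But 0x58 < 0x80, the minimum for a 2-byte sequence — this is an overlong encoding.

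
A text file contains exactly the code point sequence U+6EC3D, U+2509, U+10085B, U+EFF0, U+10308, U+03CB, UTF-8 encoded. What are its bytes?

U+6EC3D: 4-byte form → F1 AE B0 BD.
U+2509: 3-byte form → E2 94 89.
U+10085B: 4-byte form → F4 80 A1 9B.
U+EFF0: 3-byte form → EE BF B0.
U+10308: 4-byte form → F0 90 8C 88.
U+03CB: 2-byte form → CF 8B.
Concatenated (20 bytes): F1 AE B0 BD E2 94 89 F4 80 A1 9B EE BF B0 F0 90 8C 88 CF 8B.

F1 AE B0 BD E2 94 89 F4 80 A1 9B EE BF B0 F0 90 8C 88 CF 8B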